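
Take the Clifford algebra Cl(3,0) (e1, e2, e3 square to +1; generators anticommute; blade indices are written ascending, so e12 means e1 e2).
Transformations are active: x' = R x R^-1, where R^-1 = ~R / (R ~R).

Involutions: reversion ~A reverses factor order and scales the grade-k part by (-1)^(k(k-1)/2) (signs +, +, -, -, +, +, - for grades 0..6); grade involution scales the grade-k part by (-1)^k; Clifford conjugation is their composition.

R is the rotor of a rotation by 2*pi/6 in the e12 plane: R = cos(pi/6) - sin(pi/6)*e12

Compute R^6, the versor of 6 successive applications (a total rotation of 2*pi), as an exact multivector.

Half-angle bookkeeping: 6 applications in e12 add up to rotor phase 6*pi/6 = pi, so R^6 = cos(pi) - sin(pi)*e12.
cos(pi) = -1 and sin(pi) = 0, so R^6 = -1. The total rotation 2*pi is 1 full turn, so every vector returns to itself, yet the rotor is -1, on the OTHER sheet of the double cover (an odd number of 2*pi turns).
Answer: -1


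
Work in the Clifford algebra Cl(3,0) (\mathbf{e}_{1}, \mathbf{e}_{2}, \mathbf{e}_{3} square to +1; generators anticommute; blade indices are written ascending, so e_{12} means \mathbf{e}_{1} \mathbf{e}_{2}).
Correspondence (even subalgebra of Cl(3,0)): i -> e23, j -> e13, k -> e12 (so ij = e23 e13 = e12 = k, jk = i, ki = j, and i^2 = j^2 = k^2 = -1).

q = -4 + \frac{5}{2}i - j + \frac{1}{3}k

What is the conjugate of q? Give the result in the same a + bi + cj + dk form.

In blades: q = -4 + \frac{1}{3} e_{12} - e_{13} + \frac{5}{2} e_{23}.
Quaternion conjugation is reversion on the even subalgebra: the scalar is fixed and every grade-2 blade flips sign, giving -4 - \frac{1}{3} e_{12} + e_{13} - \frac{5}{2} e_{23}; translating back:
Answer: -4 - \frac{5}{2}i + j - \frac{1}{3}k


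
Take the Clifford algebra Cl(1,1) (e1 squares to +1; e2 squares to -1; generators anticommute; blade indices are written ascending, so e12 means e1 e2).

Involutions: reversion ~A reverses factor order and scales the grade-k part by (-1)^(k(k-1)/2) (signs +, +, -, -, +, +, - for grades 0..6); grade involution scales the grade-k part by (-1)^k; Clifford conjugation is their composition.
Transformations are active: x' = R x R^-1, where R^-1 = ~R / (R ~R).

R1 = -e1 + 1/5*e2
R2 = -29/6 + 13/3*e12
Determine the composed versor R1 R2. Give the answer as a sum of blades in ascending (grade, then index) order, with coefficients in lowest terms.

Distribute over the terms of R1 (each basis-blade product reordered to ascending indices, repeated generators contracted through their squares):
(-e1) R2 = 29/6*e1 - 13/3*e2
(1/5*e2) R2 = 13/15*e1 - 29/30*e2
Summing the partial products and collecting blades:
Answer: 57/10*e1 - 53/10*e2


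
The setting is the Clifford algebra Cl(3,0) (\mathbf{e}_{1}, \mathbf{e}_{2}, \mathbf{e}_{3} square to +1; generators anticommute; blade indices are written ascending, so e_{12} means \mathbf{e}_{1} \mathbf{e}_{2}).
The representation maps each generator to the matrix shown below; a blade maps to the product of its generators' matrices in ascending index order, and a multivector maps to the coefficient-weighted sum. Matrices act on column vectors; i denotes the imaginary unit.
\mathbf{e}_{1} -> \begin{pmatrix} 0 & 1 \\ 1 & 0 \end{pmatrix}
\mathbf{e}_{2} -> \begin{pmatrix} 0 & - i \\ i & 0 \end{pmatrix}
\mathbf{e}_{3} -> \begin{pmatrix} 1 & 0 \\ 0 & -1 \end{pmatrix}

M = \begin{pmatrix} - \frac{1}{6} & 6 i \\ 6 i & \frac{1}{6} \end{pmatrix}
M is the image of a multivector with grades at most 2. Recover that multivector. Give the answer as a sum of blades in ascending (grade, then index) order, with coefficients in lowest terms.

Method: 1, rho(e_{1}), rho(e_{2}), rho(e_{3}) form a trace-orthogonal basis of the 2x2 complex matrices (tr(X Y) = 2 if X = Y, else 0), so M = m0*1 + m1*rho(e_{1}) + m2*rho(e_{2}) + m3*rho(e_{3}) with m0 = tr(M)/2 = 0, m1 = tr(M rho(e_{1}))/2 = 6 i, m2 = tr(M rho(e_{2}))/2 = 0, m3 = tr(M rho(e_{3}))/2 = - \frac{1}{6}.
Multiplying table entries, the bivector images are rho(e_{12}) = i*rho(e_{3}), rho(e_{13}) = -i*rho(e_{2}), rho(e_{23}) = i*rho(e_{1}); with real blade coefficients the real parts of m0..m3 are the coefficients of 1, e_{1}, e_{2}, e_{3} and the imaginary parts give the bivectors (e_{23}: Im m1, e_{13}: -Im m2, e_{12}: Im m3).
Answer: -\frac{1}{6} e_{3} + 6 e_{23}


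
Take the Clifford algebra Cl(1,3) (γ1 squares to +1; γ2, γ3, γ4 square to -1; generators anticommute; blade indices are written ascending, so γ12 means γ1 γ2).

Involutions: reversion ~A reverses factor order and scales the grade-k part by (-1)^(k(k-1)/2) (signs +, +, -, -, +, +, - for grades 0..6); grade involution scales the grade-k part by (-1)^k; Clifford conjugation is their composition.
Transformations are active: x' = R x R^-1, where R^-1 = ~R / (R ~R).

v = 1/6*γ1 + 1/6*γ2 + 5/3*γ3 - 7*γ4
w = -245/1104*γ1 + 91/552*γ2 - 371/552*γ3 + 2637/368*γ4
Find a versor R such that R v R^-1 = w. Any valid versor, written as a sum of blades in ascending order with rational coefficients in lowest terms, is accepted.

R = v + w = -61/1104*γ1 + 61/184*γ2 + 183/184*γ3 + 61/368*γ4 works: the equal norms (-466/9) guarantee its sandwich swaps v into w.
Answer: -61/1104*γ1 + 61/184*γ2 + 183/184*γ3 + 61/368*γ4


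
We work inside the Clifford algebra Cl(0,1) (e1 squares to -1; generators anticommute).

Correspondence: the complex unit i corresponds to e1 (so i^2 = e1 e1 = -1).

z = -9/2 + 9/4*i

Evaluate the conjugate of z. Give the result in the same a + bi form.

In blades: z = -9/2 + 9/4*e1.
Conjugation here is Clifford conjugation: the scalar is fixed and the grade-1 and grade-2 blades all flip sign, giving -9/2 - 9/4*e1; translating back:
Answer: -9/2 - 9/4*i


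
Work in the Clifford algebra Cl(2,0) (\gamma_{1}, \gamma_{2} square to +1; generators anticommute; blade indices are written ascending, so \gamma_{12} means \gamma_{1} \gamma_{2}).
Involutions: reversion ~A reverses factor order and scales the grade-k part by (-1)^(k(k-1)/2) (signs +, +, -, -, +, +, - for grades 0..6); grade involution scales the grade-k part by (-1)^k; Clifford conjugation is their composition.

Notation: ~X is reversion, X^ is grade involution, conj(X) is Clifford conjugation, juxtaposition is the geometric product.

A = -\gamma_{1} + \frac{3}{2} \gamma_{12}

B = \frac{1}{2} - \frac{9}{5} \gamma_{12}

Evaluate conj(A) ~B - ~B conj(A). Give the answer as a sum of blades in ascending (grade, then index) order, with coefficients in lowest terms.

first term: \frac{27}{10} + \frac{1}{2} \gamma_{1} + \frac{9}{5} \gamma_{2} - \frac{3}{4} \gamma_{12}
second term: \frac{27}{10} + \frac{1}{2} \gamma_{1} - \frac{9}{5} \gamma_{2} - \frac{3}{4} \gamma_{12}
Answer: \frac{18}{5} \gamma_{2}


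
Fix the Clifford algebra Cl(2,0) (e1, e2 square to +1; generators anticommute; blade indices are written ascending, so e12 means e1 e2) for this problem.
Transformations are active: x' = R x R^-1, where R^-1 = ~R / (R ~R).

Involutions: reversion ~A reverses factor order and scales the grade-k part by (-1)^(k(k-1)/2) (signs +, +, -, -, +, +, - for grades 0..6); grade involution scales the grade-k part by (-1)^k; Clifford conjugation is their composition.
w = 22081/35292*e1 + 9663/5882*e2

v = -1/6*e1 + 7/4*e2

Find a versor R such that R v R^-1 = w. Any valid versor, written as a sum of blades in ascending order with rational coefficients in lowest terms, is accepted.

Equal squares first: v^2 = w^2 = 445/144. Then v + w = 16199/35292*e1 + 39913/11764*e2 is a versor taking v to w, provided it is invertible.
Answer: 16199/35292*e1 + 39913/11764*e2


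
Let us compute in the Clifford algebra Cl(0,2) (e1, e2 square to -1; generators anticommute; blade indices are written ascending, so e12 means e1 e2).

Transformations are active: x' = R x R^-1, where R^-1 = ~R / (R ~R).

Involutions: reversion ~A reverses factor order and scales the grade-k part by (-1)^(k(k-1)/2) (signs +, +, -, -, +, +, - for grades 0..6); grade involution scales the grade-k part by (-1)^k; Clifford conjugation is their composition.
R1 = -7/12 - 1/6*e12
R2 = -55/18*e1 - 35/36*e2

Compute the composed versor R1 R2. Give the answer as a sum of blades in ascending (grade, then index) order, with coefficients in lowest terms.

Distribute over the terms of R1 (each basis-blade product reordered to ascending indices, repeated generators contracted through their squares):
(-7/12) R2 = 385/216*e1 + 245/432*e2
(-1/6*e12) R2 = -35/216*e1 + 55/108*e2
Summing the partial products and collecting blades:
Answer: 175/108*e1 + 155/144*e2


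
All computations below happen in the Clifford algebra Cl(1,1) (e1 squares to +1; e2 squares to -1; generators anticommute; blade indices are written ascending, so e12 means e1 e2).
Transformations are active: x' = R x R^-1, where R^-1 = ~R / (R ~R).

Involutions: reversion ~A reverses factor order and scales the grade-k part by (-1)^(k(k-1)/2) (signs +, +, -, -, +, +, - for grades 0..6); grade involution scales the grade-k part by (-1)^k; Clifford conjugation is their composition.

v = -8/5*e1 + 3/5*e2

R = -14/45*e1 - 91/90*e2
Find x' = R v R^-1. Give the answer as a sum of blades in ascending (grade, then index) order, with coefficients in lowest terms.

~R = -14/45*e1 - 91/90*e2, and R ~R = -833/900, so R^-1 = ~R / (-833/900).
R v = 497/450 - 406/225*e12
Answer: 1792/765*e1 + 1387/765*e2


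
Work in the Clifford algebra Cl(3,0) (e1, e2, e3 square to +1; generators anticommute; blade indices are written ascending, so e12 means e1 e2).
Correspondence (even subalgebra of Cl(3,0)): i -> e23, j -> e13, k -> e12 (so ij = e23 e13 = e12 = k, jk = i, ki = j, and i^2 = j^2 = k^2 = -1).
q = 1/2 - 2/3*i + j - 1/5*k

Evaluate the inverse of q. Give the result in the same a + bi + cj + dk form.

In blades: q = 1/2 - 1/5*e12 + e13 - 2/3*e23.
With qbar = 1/2 + 1/5*e12 - e13 + 2/3*e23 (scalar fixed, mapped units negated), q qbar = 1561/900 (the sum of squared coefficients), so q^-1 = qbar / (1561/900) = 450/1561 + 180/1561*e12 - 900/1561*e13 + 600/1561*e23; translating back:
Answer: 450/1561 + 600/1561*i - 900/1561*j + 180/1561*k


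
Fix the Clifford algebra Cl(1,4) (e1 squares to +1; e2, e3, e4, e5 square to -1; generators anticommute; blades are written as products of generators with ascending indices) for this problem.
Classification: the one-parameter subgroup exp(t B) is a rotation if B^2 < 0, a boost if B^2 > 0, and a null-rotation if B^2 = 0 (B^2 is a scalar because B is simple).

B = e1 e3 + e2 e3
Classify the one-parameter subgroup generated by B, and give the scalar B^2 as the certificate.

B^2 term by term: the squares give (1)^2*(e1 e3)^2 + (1)^2*(e2 e3)^2 = 1*(+1) + 1*(-1) = 0 (each basis 2-blade squares to minus the product of its generators' squares); cross terms between blades sharing an index anticommute and cancel. So B^2 = 0.
Answer: null-rotation, certificate B^2 = 0. Note: conjugating B changes its blade decomposition but never the scalar B^2 = 0, whose sign settles the classification.


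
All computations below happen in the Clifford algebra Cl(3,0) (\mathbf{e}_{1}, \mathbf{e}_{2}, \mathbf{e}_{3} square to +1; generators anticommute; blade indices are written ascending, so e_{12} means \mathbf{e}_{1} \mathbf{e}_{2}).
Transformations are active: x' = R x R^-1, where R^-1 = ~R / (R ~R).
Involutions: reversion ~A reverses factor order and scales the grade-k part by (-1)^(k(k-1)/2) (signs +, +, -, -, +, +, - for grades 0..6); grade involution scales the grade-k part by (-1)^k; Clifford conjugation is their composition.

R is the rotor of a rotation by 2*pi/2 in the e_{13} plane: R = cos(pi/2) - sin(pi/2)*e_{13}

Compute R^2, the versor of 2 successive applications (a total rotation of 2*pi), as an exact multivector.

The rotor phase is half the rotation angle and phases add under composition, so 2 steps in the e_{13} plane accumulate phase 2*(pi/2) = \pi: R^2 = cos(\pi) - sin(\pi)*e_{13}.
cos(\pi) = -1 and sin(\pi) = 0, so R^2 = -1. The total rotation 2*pi is 1 full turn, so every vector returns to itself, yet the rotor is -1, on the OTHER sheet of the double cover (an odd number of 2*pi turns).
Answer: -1


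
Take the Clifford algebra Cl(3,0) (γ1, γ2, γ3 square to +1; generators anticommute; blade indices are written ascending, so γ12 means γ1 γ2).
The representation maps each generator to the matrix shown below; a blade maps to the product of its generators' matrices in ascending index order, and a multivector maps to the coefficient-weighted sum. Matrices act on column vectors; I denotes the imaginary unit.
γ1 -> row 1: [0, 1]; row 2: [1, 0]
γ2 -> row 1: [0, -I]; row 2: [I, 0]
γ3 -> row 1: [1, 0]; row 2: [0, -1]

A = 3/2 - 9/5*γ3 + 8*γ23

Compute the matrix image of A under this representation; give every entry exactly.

Bivector images (products of the table entries): rho(γ23) = rho(γ2)rho(γ3) = row 1: [0, I]; row 2: [I, 0].
M = (3/2)*1 + (-9/5)*rho(γ3) + (8)*rho(γ23), summed entrywise (1 is the identity matrix):
Answer: row 1: [-3/10, 8*I]; row 2: [8*I, 33/10]


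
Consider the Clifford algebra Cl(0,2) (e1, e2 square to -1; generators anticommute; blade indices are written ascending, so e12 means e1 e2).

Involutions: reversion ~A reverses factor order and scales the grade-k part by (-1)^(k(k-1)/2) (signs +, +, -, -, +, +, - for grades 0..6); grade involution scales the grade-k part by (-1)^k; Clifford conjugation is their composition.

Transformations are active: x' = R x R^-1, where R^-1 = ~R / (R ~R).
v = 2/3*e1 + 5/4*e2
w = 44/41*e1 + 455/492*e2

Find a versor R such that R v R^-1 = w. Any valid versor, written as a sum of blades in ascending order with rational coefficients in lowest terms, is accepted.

The midline construction: v and w both square to -289/144, so reflecting in their sum 214/123*e1 + 535/246*e2 exchanges them.
Answer: 214/123*e1 + 535/246*e2


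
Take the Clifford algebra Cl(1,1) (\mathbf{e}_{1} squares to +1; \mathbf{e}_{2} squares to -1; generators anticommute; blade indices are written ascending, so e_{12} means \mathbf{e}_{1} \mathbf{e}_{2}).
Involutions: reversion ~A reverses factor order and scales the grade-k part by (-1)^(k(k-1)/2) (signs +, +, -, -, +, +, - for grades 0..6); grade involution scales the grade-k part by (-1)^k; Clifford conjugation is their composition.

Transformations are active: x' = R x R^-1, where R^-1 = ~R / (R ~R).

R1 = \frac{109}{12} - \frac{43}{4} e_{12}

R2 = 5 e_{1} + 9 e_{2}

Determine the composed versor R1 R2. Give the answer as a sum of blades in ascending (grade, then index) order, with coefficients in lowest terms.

Distribute over the terms of R1 (each basis-blade product reordered to ascending indices, repeated generators contracted through their squares):
(\frac{109}{12}) R2 = \frac{545}{12} e_{1} + \frac{327}{4} e_{2}
(-\frac{43}{4} e_{12}) R2 = \frac{387}{4} e_{1} + \frac{215}{4} e_{2}
Summing the partial products and collecting blades:
Answer: \frac{853}{6} e_{1} + \frac{271}{2} e_{2}


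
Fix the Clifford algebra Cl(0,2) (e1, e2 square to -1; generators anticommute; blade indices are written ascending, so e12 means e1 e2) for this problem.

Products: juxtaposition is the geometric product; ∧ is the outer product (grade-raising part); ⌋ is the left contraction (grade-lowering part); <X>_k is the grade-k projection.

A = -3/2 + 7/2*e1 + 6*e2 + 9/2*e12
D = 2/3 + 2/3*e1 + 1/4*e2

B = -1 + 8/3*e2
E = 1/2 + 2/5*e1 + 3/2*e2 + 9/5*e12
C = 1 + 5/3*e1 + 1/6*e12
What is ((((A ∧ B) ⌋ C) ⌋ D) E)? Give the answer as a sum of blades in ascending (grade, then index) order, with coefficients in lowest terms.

step 1: 3/2 - 7/2*e1 - 10*e2 + 29/6*e12
step 2: 235/36 + 5/6*e1 + 7/12*e2 + 1/4*e12
step 3: 1577/432 + 235/54*e1 + 235/144*e2
step 4: -1021/432 + 4733/720*e1 - 37/24*e2 + 2987/240*e12
Answer: -1021/432 + 4733/720*e1 - 37/24*e2 + 2987/240*e12


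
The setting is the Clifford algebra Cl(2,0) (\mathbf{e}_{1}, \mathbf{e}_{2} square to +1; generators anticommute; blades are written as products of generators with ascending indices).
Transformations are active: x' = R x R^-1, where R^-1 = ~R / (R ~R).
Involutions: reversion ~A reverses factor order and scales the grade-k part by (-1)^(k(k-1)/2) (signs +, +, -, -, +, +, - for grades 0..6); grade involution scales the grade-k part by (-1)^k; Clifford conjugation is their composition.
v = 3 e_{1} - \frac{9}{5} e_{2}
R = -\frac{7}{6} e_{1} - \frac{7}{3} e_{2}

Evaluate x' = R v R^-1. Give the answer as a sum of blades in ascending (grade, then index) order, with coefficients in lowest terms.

~R = -\frac{7}{6} e_{1} - \frac{7}{3} e_{2}, and R ~R = \frac{245}{36}, so R^-1 = ~R / (\frac{245}{36}).
R v = \frac{7}{10} + \frac{91}{10} e_{1} e_{2}
Answer: -\frac{81}{25} e_{1} + \frac{33}{25} e_{2}


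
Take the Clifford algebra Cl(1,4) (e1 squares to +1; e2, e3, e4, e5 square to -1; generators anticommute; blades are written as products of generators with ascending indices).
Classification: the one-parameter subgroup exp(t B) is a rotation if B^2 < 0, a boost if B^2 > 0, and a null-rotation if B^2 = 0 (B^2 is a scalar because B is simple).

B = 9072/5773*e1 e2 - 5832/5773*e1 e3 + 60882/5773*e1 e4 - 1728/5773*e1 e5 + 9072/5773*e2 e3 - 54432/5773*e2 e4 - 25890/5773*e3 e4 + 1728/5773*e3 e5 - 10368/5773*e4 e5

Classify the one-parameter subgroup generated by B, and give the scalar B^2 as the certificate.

B^2 term by term: the squares give (9072/5773)^2*(e1 e2)^2 + (-5832/5773)^2*(e1 e3)^2 + (60882/5773)^2*(e1 e4)^2 + (-1728/5773)^2*(e1 e5)^2 + (9072/5773)^2*(e2 e3)^2 + (-54432/5773)^2*(e2 e4)^2 + (-25890/5773)^2*(e3 e4)^2 + (1728/5773)^2*(e3 e5)^2 + (-10368/5773)^2*(e4 e5)^2 = 82301184/33327529*(+1) + 34012224/33327529*(+1) + 3706617924/33327529*(+1) + 2985984/33327529*(+1) + 82301184/33327529*(-1) + 2962842624/33327529*(-1) + 670292100/33327529*(-1) + 2985984/33327529*(-1) + 107495424/33327529*(-1) = 0 (each basis 2-blade squares to minus the product of its generators' squares); cross terms between blades sharing an index anticommute and cancel; the commuting (index-disjoint) pairs give grade-4 terms 2*c*c'*(blade product), which cancel blade by blade — e1 e2 e3 e4: -469748160/33327529 - 634894848/33327529 + 1104643008/33327529 = 0; e1 e2 e3 e5: 31352832/33327529 - 31352832/33327529 = 0; e1 e2 e4 e5: -188116992/33327529 + 188116992/33327529 = 0; e1 e3 e4 e5: 120932352/33327529 - 210408192/33327529 + 89475840/33327529 = 0; e2 e3 e4 e5: -188116992/33327529 + 188116992/33327529 = 0 — confirming B is simple. So B^2 = 0.
Answer: null-rotation, certificate B^2 = 0. The invariant at work: B^2 = 0 is unchanged by conjugation, hence its sign classifies the subgroup whatever basis B is written in.


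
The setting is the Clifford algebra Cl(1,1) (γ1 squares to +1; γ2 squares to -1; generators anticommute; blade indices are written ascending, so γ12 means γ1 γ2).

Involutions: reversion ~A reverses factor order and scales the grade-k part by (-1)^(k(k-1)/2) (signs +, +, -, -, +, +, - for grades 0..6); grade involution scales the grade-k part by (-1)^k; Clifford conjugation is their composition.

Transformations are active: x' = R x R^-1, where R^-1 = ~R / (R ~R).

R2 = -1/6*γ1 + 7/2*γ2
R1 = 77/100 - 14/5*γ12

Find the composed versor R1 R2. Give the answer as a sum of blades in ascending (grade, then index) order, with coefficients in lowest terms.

Distribute over the terms of R1 (each basis-blade product reordered to ascending indices, repeated generators contracted through their squares):
(77/100) R2 = -77/600*γ1 + 539/200*γ2
(-14/5*γ12) R2 = 49/5*γ1 - 7/15*γ2
Summing the partial products and collecting blades:
Answer: 5803/600*γ1 + 1337/600*γ2


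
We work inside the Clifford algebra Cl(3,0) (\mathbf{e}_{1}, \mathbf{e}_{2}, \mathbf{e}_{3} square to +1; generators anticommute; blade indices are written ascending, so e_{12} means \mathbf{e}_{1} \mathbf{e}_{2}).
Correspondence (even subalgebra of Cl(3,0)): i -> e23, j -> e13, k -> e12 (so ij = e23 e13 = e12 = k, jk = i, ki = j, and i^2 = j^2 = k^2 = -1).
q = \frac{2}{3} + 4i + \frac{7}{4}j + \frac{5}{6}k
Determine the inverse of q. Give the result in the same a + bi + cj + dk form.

In blades: q = \frac{2}{3} + \frac{5}{6} e_{12} + \frac{7}{4} e_{13} + 4 e_{23}.
With qbar = \frac{2}{3} - \frac{5}{6} e_{12} - \frac{7}{4} e_{13} - 4 e_{23} (scalar fixed, mapped units negated), q qbar = \frac{2909}{144} (the sum of squared coefficients), so q^-1 = qbar / (\frac{2909}{144}) = \frac{96}{2909} - \frac{120}{2909} e_{12} - \frac{252}{2909} e_{13} - \frac{576}{2909} e_{23}; translating back:
Answer: \frac{96}{2909} - \frac{576}{2909}i - \frac{252}{2909}j - \frac{120}{2909}k


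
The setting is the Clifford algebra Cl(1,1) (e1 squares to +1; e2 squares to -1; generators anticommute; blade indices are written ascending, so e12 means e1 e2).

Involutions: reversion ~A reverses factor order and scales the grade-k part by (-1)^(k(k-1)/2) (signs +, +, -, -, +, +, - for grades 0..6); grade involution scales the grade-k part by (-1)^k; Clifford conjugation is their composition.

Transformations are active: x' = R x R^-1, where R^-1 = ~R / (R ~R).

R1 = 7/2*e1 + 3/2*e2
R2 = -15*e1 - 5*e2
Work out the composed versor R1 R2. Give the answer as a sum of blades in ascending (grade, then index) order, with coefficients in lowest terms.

Distribute over the terms of R1 (each basis-blade product reordered to ascending indices, repeated generators contracted through their squares):
(7/2*e1) R2 = -105/2 - 35/2*e12
(3/2*e2) R2 = 15/2 + 45/2*e12
Summing the partial products and collecting blades:
Answer: -45 + 5*e12


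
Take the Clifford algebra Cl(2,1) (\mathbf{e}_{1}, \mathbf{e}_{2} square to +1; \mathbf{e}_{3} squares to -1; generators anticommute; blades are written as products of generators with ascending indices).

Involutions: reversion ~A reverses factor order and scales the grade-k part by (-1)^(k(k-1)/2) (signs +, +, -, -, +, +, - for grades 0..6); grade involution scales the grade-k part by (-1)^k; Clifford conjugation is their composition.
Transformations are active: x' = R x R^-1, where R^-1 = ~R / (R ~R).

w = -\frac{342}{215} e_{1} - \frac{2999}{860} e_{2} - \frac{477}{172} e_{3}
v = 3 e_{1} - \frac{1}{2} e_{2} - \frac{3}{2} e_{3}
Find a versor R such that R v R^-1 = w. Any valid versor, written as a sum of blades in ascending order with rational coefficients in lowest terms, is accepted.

A norm check does it: q(v) = q(w) = 7, hence R = v + w = \frac{303}{215} e_{1} - \frac{3429}{860} e_{2} - \frac{735}{172} e_{3} realises the map — parallel part kept, (v - w)/2 negated, v carried to w.
Answer: \frac{303}{215} e_{1} - \frac{3429}{860} e_{2} - \frac{735}{172} e_{3}


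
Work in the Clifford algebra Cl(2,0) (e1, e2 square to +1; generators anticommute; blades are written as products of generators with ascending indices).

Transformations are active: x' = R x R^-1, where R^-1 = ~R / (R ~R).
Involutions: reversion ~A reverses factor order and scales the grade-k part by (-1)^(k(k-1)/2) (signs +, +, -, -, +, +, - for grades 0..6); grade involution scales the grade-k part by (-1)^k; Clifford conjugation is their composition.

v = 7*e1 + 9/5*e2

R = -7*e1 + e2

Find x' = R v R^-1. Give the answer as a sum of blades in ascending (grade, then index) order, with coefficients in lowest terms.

~R = -7*e1 + e2, and R ~R = 50, so R^-1 = ~R / (50).
R v = -236/5 - 98/5*e1 e2
Answer: 777/125*e1 - 461/125*e2


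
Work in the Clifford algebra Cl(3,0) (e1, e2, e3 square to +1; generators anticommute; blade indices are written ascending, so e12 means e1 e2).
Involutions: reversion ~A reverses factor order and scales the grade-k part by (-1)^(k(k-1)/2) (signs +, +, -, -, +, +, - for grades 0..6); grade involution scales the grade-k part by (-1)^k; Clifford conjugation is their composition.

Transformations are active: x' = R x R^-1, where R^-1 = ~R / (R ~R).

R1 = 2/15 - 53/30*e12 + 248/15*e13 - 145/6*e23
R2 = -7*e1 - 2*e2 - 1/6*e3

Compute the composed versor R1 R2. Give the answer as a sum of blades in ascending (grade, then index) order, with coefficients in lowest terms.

Distribute over the terms of R2 (each basis-blade product reordered to ascending indices, repeated generators contracted through their squares):
R1 (-7*e1) = -14/15*e1 - 371/30*e2 + 1736/15*e3 + 1015/6*e123
R1 (-2*e2) = 53/15*e1 - 4/15*e2 - 145/3*e3 + 496/15*e123
R1 (-1/6*e3) = -124/45*e1 + 145/36*e2 - 1/45*e3 + 53/180*e123
Summing the partial products and collecting blades:
Answer: -7/45*e1 - 1549/180*e2 + 3032/45*e3 + 7291/36*e123


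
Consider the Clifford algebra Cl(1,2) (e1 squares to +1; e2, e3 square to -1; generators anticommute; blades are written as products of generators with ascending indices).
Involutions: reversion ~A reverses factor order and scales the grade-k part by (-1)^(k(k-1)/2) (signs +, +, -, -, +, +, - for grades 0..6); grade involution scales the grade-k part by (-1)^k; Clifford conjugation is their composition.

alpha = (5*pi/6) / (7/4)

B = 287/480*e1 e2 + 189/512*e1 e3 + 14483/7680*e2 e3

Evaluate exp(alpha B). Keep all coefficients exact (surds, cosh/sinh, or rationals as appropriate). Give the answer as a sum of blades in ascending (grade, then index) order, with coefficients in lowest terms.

B^2 term by term: the squares give (287/480)^2*(e1 e2)^2 + (189/512)^2*(e1 e3)^2 + (14483/7680)^2*(e2 e3)^2 = 82369/230400*(+1) + 35721/262144*(+1) + 209757289/58982400*(-1) = -49/16 (each basis 2-blade squares to minus the product of its generators' squares); cross terms between blades sharing an index anticommute and cancel. So B^2 = -49/16.
B^2 = -49/16 — since the square is negative, the closed form is circular: l = 7/4, alpha*l = 5*pi/6, so exp(alpha B) = cos(5*pi/6) + (sin(5*pi/6)/(7/4))*B = -sqrt(3)/2 + (2/7)*B.
Answer: -sqrt(3)/2 + 41/240*e1 e2 + 27/256*e1 e3 + 2069/3840*e2 e3


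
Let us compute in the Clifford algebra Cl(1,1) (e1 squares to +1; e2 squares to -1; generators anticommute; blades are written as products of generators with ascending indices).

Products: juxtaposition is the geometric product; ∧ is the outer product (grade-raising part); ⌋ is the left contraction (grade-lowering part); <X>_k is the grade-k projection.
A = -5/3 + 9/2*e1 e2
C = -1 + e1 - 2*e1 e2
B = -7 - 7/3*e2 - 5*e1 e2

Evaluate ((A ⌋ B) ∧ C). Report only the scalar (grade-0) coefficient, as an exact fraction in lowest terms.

step 1: -65/6 + 35/9*e2 + 25/3*e1 e2
step 2: 65/6 - 65/6*e1 - 35/9*e2 + 85/9*e1 e2
Answer: 65/6


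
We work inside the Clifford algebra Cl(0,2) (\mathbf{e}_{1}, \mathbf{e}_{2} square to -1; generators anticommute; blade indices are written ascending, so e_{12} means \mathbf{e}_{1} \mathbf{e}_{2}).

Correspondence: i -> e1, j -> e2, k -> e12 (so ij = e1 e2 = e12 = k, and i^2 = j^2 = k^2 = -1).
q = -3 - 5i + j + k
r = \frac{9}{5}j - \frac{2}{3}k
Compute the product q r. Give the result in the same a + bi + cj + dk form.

In blades: q = -3 - 5 e_{1} + e_{2} + e_{12}, r = \frac{9}{5} e_{2} - \frac{2}{3} e_{12}.
Distribute q over r term by term (generator squares from the signature, products reordered to ascending indices): (-3)*r = -\frac{27}{5} e_{2} + 2 e_{12}; (-5 e_{1})*r = -\frac{10}{3} e_{2} - 9 e_{12}; (e_{2})*r = -\frac{9}{5} - \frac{2}{3} e_{1}; (e_{12})*r = \frac{2}{3} - \frac{9}{5} e_{1}.
Sum: -\frac{17}{15} - \frac{37}{15} e_{1} - \frac{131}{15} e_{2} - 7 e_{12}; translating back through the correspondence:
Answer: -\frac{17}{15} - \frac{37}{15}i - \frac{131}{15}j - 7k


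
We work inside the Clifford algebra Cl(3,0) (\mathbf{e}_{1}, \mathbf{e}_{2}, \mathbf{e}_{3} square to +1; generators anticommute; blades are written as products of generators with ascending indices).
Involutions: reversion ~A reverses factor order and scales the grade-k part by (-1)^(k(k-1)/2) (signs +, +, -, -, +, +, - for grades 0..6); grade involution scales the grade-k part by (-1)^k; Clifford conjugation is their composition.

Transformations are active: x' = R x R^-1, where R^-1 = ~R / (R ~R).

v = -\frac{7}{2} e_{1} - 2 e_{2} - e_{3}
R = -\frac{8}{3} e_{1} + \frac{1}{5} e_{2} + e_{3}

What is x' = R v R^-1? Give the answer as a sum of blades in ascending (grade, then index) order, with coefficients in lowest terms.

~R = -\frac{8}{3} e_{1} + \frac{1}{5} e_{2} + e_{3}, and R ~R = \frac{1834}{225}, so R^-1 = ~R / (\frac{1834}{225}).
R v = \frac{119}{15} + \frac{181}{30} e_{1} e_{2} + \frac{37}{6} e_{1} e_{3} + \frac{9}{5} e_{2} e_{3}
Answer: -\frac{443}{262} e_{1} + \frac{313}{131} e_{2} + \frac{386}{131} e_{3}


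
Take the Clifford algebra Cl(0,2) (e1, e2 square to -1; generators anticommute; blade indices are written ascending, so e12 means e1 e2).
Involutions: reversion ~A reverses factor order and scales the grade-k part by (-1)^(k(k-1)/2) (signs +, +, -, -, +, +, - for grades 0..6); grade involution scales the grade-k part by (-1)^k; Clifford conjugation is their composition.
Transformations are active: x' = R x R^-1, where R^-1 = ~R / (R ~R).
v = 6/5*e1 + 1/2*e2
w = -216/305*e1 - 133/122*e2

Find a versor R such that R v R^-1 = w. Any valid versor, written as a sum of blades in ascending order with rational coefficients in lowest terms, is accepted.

Here q(v) = q(w) = -169/100; the classical choice R = v + w = 30/61*e1 - 36/61*e2 then realises v -> w under the sandwich.
Answer: 30/61*e1 - 36/61*e2


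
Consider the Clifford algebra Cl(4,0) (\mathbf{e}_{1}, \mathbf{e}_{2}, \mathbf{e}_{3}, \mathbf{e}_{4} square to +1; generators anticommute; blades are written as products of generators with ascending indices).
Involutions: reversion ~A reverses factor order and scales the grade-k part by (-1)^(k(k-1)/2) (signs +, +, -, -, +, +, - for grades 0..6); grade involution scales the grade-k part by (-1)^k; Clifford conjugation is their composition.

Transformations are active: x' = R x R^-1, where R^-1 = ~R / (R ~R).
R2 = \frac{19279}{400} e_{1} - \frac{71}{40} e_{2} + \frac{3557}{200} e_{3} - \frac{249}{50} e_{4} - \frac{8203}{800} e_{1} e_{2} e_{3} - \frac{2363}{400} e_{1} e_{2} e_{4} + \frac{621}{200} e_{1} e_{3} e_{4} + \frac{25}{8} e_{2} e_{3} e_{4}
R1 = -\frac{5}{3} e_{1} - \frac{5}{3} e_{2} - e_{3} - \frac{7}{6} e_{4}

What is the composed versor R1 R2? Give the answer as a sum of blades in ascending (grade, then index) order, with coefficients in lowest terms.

Distribute over the terms of R1 (each basis-blade product reordered to ascending indices, repeated generators contracted through their squares):
(-\frac{5}{3} e_{1}) R2 = -\frac{19279}{240} + \frac{71}{24} e_{1} e_{2} - \frac{3557}{120} e_{1} e_{3} + \frac{83}{10} e_{1} e_{4} + \frac{8203}{480} e_{2} e_{3} + \frac{2363}{240} e_{2} e_{4} - \frac{207}{40} e_{3} e_{4} - \frac{125}{24} e_{1} e_{2} e_{3} e_{4}
(-\frac{5}{3} e_{2}) R2 = \frac{71}{24} + \frac{19279}{240} e_{1} e_{2} - \frac{8203}{480} e_{1} e_{3} - \frac{2363}{240} e_{1} e_{4} - \frac{3557}{120} e_{2} e_{3} + \frac{83}{10} e_{2} e_{4} - \frac{125}{24} e_{3} e_{4} + \frac{207}{40} e_{1} e_{2} e_{3} e_{4}
(-e_{3}) R2 = -\frac{3557}{200} + \frac{8203}{800} e_{1} e_{2} + \frac{19279}{400} e_{1} e_{3} + \frac{621}{200} e_{1} e_{4} - \frac{71}{40} e_{2} e_{3} + \frac{25}{8} e_{2} e_{4} + \frac{249}{50} e_{3} e_{4} + \frac{2363}{400} e_{1} e_{2} e_{3} e_{4}
(-\frac{7}{6} e_{4}) R2 = \frac{581}{100} + \frac{16541}{2400} e_{1} e_{2} - \frac{1449}{400} e_{1} e_{3} + \frac{134953}{2400} e_{1} e_{4} - \frac{175}{48} e_{2} e_{3} - \frac{497}{240} e_{2} e_{4} + \frac{24899}{1200} e_{3} e_{4} - \frac{57421}{4800} e_{1} e_{2} e_{3} e_{4}
Summing the partial products and collecting blades:
Answer: -\frac{21443}{240} + \frac{3013}{30} e_{1} e_{2} - \frac{69}{32} e_{1} e_{3} + \frac{27739}{480} e_{1} e_{4} - \frac{8627}{480} e_{2} e_{3} + \frac{96}{5} e_{2} e_{4} + \frac{3683}{240} e_{3} e_{4} - \frac{1169}{192} e_{1} e_{2} e_{3} e_{4}


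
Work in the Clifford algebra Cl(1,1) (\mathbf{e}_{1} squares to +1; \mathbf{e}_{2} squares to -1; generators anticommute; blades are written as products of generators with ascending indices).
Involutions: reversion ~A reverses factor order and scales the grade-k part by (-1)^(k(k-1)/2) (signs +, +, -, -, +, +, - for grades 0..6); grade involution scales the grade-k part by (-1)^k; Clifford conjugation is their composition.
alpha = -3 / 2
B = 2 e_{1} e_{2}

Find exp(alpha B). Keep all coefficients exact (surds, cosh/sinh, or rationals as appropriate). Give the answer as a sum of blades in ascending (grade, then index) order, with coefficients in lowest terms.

B^2 = (2)^2*(e_{1} e_{2})^2 = 4*(+1) = 4 (a basis 2-blade squares to minus the product of its generators' squares).
B^2 = 4 — B^2 > 0, so the exponential closes hyperbolically: l = 2, alpha*l = -3, so exp(alpha B) = cosh(-3) + (sinh(-3)/2)*B = \cosh{\left(3 \right)} + (- \frac{\sinh{\left(3 \right)}}{2})*B.
Answer: \cosh{\left(3 \right)} - \sinh{\left(3 \right)} e_{1} e_{2}


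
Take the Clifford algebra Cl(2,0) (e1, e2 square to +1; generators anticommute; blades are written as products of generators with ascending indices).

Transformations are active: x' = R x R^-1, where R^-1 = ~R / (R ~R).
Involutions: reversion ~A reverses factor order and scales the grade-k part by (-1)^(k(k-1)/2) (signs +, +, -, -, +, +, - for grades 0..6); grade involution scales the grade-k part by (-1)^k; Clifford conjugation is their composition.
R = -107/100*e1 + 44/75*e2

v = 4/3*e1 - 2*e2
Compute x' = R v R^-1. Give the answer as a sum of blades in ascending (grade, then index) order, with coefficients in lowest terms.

~R = -107/100*e1 + 44/75*e2, and R ~R = 134017/90000, so R^-1 = ~R / (134017/90000).
R v = -13/5 + 611/450*e1 e2
Answer: 74324/30927*e1 - 502/10309*e2


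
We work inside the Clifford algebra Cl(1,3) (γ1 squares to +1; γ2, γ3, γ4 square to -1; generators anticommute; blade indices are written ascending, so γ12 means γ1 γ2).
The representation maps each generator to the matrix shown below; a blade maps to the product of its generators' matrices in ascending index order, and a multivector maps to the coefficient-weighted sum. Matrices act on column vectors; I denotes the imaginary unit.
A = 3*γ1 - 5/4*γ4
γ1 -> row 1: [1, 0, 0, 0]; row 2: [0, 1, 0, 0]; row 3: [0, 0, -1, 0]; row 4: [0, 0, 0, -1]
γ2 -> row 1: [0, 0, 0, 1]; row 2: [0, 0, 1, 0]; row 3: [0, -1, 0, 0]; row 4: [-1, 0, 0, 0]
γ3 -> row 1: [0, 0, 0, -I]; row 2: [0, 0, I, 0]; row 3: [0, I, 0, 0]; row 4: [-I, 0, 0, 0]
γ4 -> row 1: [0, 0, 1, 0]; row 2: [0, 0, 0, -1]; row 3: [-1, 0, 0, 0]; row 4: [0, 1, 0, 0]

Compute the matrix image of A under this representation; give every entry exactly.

M = (3)*rho(γ1) + (-5/4)*rho(γ4), summed entrywise:
Answer: row 1: [3, 0, -5/4, 0]; row 2: [0, 3, 0, 5/4]; row 3: [5/4, 0, -3, 0]; row 4: [0, -5/4, 0, -3]


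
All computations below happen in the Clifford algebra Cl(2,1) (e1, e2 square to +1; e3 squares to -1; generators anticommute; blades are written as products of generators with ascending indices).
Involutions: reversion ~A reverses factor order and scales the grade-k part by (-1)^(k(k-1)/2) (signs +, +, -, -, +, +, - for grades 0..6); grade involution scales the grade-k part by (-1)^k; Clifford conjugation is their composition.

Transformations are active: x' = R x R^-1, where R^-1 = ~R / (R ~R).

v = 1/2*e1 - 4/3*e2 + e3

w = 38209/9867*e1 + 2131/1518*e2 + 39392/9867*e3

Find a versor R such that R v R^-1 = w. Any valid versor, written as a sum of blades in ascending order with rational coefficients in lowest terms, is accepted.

Take R = v + w = 86285/19734*e1 + 107/1518*e2 + 49259/9867*e3. Because q(v) = q(w) = 37/36, conjugation by R sends v exactly to w.
Answer: 86285/19734*e1 + 107/1518*e2 + 49259/9867*e3


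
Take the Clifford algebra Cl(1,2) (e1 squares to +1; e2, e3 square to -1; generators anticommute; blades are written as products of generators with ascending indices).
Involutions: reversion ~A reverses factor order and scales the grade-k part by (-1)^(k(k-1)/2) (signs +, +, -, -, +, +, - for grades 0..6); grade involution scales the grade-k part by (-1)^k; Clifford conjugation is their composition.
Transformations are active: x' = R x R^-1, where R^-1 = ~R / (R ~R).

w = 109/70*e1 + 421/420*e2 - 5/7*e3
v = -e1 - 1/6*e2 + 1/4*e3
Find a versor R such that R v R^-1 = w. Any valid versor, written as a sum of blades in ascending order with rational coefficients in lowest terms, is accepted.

Since q(v) = q(w) = 131/144, the sum R = v + w = 39/70*e1 + 117/140*e2 - 13/28*e3 does the job whenever invertible.
Answer: 39/70*e1 + 117/140*e2 - 13/28*e3


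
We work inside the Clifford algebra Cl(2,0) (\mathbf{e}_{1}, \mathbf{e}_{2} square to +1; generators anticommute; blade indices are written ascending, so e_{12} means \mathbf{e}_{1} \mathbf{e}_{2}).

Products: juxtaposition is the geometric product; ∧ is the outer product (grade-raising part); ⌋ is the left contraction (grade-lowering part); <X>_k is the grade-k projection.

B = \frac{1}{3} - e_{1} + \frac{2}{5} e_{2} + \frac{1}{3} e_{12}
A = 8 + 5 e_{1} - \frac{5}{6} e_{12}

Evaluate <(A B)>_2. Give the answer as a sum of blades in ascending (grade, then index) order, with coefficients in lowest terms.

step 1: -\frac{37}{18} - \frac{20}{3} e_{1} + \frac{121}{30} e_{2} + \frac{79}{18} e_{12}
step 2: \frac{79}{18} e_{12}
Answer: \frac{79}{18} e_{12}


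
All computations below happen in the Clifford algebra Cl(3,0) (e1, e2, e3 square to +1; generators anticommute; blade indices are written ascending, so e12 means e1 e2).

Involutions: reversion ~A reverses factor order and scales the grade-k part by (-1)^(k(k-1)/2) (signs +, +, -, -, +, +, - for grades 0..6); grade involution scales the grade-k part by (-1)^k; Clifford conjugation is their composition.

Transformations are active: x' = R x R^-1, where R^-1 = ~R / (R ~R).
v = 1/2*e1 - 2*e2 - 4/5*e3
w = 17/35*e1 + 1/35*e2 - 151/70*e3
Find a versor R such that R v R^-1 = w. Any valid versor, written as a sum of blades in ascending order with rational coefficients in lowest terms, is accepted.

The midline construction: v and w both square to 489/100, so reflecting in their sum 69/70*e1 - 69/35*e2 - 207/70*e3 exchanges them.
Answer: 69/70*e1 - 69/35*e2 - 207/70*e3


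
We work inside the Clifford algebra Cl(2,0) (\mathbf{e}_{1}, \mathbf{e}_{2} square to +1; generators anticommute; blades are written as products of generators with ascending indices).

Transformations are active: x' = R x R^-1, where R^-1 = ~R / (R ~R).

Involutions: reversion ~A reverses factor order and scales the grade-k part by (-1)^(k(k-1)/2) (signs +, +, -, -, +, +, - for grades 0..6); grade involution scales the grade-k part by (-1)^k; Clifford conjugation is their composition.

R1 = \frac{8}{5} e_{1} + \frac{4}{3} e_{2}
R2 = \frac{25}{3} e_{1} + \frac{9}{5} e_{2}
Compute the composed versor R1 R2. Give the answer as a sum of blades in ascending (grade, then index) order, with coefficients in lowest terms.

Distribute over the terms of R1 (each basis-blade product reordered to ascending indices, repeated generators contracted through their squares):
(\frac{8}{5} e_{1}) R2 = \frac{40}{3} + \frac{72}{25} e_{1} e_{2}
(\frac{4}{3} e_{2}) R2 = \frac{12}{5} - \frac{100}{9} e_{1} e_{2}
Summing the partial products and collecting blades:
Answer: \frac{236}{15} - \frac{1852}{225} e_{1} e_{2}


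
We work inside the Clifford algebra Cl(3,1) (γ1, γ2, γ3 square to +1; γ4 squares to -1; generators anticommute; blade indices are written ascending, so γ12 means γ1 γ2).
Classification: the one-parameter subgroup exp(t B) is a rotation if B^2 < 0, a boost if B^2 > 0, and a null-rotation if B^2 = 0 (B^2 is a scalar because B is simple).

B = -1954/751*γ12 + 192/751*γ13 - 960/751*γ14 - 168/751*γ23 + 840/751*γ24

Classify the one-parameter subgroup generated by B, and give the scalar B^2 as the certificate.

B^2 term by term: the squares give (-1954/751)^2*(γ12)^2 + (192/751)^2*(γ13)^2 + (-960/751)^2*(γ14)^2 + (-168/751)^2*(γ23)^2 + (840/751)^2*(γ24)^2 = 3818116/564001*(-1) + 36864/564001*(-1) + 921600/564001*(+1) + 28224/564001*(-1) + 705600/564001*(+1) = -4 (each basis 2-blade squares to minus the product of its generators' squares); cross terms between blades sharing an index anticommute and cancel; the commuting (index-disjoint) pairs give grade-4 terms 2*c*c'*(blade product), which cancel blade by blade — γ1234: -322560/564001 + 322560/564001 = 0 — confirming B is simple. So B^2 = -4.
Answer: rotation, certificate B^2 = -4. One invariant decides it: the square -4 survives every conjugation, and its sign is exactly the classification.
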